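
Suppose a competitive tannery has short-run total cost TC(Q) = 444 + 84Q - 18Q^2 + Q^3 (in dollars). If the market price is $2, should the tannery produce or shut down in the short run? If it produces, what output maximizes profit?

Strip out fixed cost: VC = 84Q - 18Q^2 + Q^3. Then AVC = 84 - 18Q + Q^2 and MC = 84 - 36Q + 3Q^2.
The AVC parabola has its vertex at Q = 18/2 = 9, where AVC = 84 - 18·9 + 9^2 = $3.
With P < min AVC ($2 < $3), every unit sold adds to the loss.
Best response: produce nothing and absorb the $444 fixed cost.

Shut down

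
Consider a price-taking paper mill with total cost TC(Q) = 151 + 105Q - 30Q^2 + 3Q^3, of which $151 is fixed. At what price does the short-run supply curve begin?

$30 per unit

The shutdown price is the minimum of AVC. VC = 105Q - 30Q^2 + 3Q^3, so AVC = 105 - 30Q + 3Q^2.
dAVC/dQ = -30 + 6Q = 0 gives Q = 5. min AVC = 105 - 30·5 + 3·5^2 = 30.
The firm shuts down for any P below $30.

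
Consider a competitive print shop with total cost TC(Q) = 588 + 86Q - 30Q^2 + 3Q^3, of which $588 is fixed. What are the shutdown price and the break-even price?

AVC = 86 - 30Q + 3Q^2; minimized at Q = 5, giving min AVC = $11. That is the shutdown price.
ATC = 588/Q + 86 - 30Q + 3Q^2. Setting dATC/dQ = −588/Q^2 − 30 + 6Q = 0 gives Q = 7 (since 6·7^3 − 30·7^2 = 588).
min ATC = 588/7 + 86 − 30·7 + 3·7^2 = $107. That is the break-even price.
Between these two prices the firm operates at a loss; above $107 it earns a profit.

Shutdown price = $11; break-even price = $107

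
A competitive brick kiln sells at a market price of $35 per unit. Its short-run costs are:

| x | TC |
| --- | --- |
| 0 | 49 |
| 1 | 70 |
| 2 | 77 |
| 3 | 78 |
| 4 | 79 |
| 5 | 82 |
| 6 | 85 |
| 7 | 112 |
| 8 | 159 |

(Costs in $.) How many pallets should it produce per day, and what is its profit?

Compute π = P·x − TC at each output: x=0: -49; x=1: -35; x=2: -7; x=3: 27; x=4: 61; x=5: 93; x=6: 125; x=7: 133; x=8: 121.
Profit is maximized at x = 7. AVC there is 63/7 = $9 ≤ P, so producing beats shutting down (which would give -$49).

x = 7; profit = $133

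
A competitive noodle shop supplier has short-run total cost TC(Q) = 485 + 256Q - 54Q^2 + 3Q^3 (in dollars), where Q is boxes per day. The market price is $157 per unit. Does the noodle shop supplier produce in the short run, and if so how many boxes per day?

From TC, MC = TC'(Q) = 256 - 108Q + 9Q^2 and AVC = VC/Q = 256 - 54Q + 3Q^2.
AVC hits its minimum where MC = AVC, at Q = 9, giving min AVC = 256 - 54·9 + 3·9^2 = $13.
P = $157 exceeds min AVC = $13, so the firm stays open.
Solving P = MC: 99 - 108Q + 9Q^2 = 0 ⇒ Q = 1 or 11. On the upward-sloping branch, Q* = 11.
Check: AVC at Q = 11 is $25 ≤ P, so revenue covers variable cost.
Profit = P·Q − TC = 157·11 − 760 = $967.

Produce at Q = 11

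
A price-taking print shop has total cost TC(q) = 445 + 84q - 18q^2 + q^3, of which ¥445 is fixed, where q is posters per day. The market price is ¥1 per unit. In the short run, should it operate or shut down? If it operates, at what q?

Shut down

Variable cost is VC = 84q - 18q^2 + q^3, so AVC = VC/q = 84 - 18q + q^2 and MC = dTC/dq = 84 - 36q + 3q^2.
AVC is minimized where dAVC/dq = -18 + 2q = 0, at q = 9; min AVC = 84 - 18·9 + 9^2 = ¥3.
With P < min AVC (¥1 < ¥3), every unit sold adds to the loss.
The firm minimizes its loss by shutting down and losing only its fixed cost of ¥445.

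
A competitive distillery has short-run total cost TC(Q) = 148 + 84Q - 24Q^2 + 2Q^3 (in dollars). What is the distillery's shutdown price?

The shutdown price is the minimum of AVC. VC = 84Q - 24Q^2 + 2Q^3, so AVC = 84 - 24Q + 2Q^2.
dAVC/dQ = -24 + 4Q = 0 gives Q = 6. min AVC = 84 - 24·6 + 2·6^2 = 12.
The firm shuts down for any P below $12.

$12 per unit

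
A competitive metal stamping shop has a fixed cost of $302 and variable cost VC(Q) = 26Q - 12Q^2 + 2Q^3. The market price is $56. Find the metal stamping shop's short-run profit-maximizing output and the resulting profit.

Profit = -$102 at Q = 5

AVC = 26 - 12Q + 2Q^2 has its minimum $8 at Q = 3; price $56 clears that bar, so the firm operates.
MC = 26 - 24Q + 6Q^2. Setting P = MC and taking the root on the rising branch gives Q* = 5.
TR = 56·5 = 280. TC = 302 + 80 = 382. Profit = 280 − 382 = -$102.
That loss of $102 beats the $302 the firm would lose by shutting down; producing recovers $200 of fixed cost.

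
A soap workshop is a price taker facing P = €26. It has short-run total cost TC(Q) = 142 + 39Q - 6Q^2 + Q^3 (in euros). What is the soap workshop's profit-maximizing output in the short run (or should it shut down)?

Variable cost is VC = 39Q - 6Q^2 + Q^3, so AVC = VC/Q = 39 - 6Q + Q^2 and MC = dTC/dQ = 39 - 12Q + 3Q^2.
The AVC parabola has its vertex at Q = 6/2 = 3, where AVC = 39 - 6·3 + 3^2 = €30.
With P < min AVC (€26 < €30), every unit sold adds to the loss.
The firm minimizes its loss by shutting down and losing only its fixed cost of €142.

Shut down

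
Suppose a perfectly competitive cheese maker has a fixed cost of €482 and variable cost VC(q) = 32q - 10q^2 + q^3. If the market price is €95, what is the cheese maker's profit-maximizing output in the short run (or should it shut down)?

Produce at q = 9

Strip out fixed cost: VC = 32q - 10q^2 + q^3. Then AVC = 32 - 10q + q^2 and MC = 32 - 20q + 3q^2.
AVC is minimized where dAVC/dq = -10 + 2q = 0, at q = 5; min AVC = 32 - 10·5 + 5^2 = €7.
Because €95 ≥ €7, revenue can cover variable cost; the firm operates.
Solving P = MC: -63 - 20q + 3q^2 = 0 ⇒ q = -7/3 or 9. On the upward-sloping branch, q* = 9.
Check: AVC at q = 9 is €23 ≤ P, so revenue covers variable cost.
Profit = P·q − TC = 95·9 − 689 = €166.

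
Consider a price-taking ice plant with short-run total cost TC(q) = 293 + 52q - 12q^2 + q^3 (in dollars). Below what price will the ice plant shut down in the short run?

$16 per unit

The shutdown price is the minimum of AVC. VC = 52q - 12q^2 + q^3, so AVC = 52 - 12q + q^2.
dAVC/dq = -12 + 2q = 0 gives q = 6. min AVC = 52 - 12·6 + 6^2 = 16.
So the shutdown price is $16.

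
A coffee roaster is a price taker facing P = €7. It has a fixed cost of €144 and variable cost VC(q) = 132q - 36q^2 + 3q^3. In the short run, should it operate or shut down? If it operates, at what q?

Strip out fixed cost: VC = 132q - 36q^2 + 3q^3. Then AVC = 132 - 36q + 3q^2 and MC = 132 - 72q + 9q^2.
AVC hits its minimum where MC = AVC, at q = 6, giving min AVC = 132 - 36·6 + 3·6^2 = €24.
P = €7 lies below min AVC = €24; no output level covers variable cost.
Shutting down limits the loss to fixed cost, €144.

Shut down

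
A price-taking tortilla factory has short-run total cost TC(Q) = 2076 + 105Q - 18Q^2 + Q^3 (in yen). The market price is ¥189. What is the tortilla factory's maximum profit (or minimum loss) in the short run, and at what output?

AVC = 105 - 18Q + Q^2 has its minimum ¥24 at Q = 9; price ¥189 clears that bar, so the firm operates.
MC = 105 - 36Q + 3Q^2. Setting P = MC and taking the root on the rising branch gives Q* = 14.
TR = 189·14 = 2646. TC = 2076 + 686 = 2762. Profit = 2646 − 2762 = -¥116.
That loss of ¥116 beats the ¥2076 the firm would lose by shutting down; producing recovers ¥1960 of fixed cost.

Profit = -¥116 at Q = 14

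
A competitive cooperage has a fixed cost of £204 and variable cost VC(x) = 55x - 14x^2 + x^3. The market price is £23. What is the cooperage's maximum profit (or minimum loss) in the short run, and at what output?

Profit = -£76 at x = 8

AVC = 55 - 14x + x^2; min AVC = £6 at x = 7. Since P = £23 ≥ min AVC, the firm produces.
With MC = 55 - 28x + 3x^2, P = MC on the upward-sloping part at x* = 8.
TR = 23·8 = 184. TC = 204 + 56 = 260. Profit = 184 − 260 = -£76.
By producing, the firm covers all variable cost plus £128 of fixed cost; shutting down would lose the full £204.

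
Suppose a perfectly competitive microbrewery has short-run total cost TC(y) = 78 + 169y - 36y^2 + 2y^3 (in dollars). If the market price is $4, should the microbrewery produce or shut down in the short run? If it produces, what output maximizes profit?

Strip out fixed cost: VC = 169y - 36y^2 + 2y^3. Then AVC = 169 - 36y + 2y^2 and MC = 169 - 72y + 6y^2.
The AVC parabola has its vertex at y = 36/4 = 9, where AVC = 169 - 36·9 + 2·9^2 = $7.
P = $4 lies below min AVC = $7; no output level covers variable cost.
Best response: produce nothing and absorb the $78 fixed cost.

Shut down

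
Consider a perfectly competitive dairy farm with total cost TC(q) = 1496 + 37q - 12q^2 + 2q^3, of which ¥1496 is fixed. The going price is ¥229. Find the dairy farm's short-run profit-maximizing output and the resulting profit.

Profit = -¥216 at q = 8

AVC = 37 - 12q + 2q^2 has its minimum ¥19 at q = 3; price ¥229 clears that bar, so the firm operates.
MC = 37 - 24q + 6q^2. Setting P = MC and taking the root on the rising branch gives q* = 8.
TR = 229·8 = 1832. TC = 1496 + 552 = 2048. Profit = 1832 − 2048 = -¥216.
By producing, the firm covers all variable cost plus ¥1280 of fixed cost; shutting down would lose the full ¥1496.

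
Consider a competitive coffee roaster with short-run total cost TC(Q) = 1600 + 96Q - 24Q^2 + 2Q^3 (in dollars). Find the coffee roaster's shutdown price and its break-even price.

Shutdown price = $24; break-even price = $216

Shutdown price = min AVC. AVC = 96 - 24Q + 2Q^2, with vertex at Q = 6 and minimum $24.
ATC = 1600/Q + 96 - 24Q + 2Q^2. Setting dATC/dQ = −1600/Q^2 − 24 + 4Q = 0 gives Q = 10 (since 4·10^3 − 24·10^2 = 1600).
min ATC = 1600/10 + 96 − 24·10 + 2·10^2 = $216. That is the break-even price.
Between these two prices the firm operates at a loss; above $216 it earns a profit.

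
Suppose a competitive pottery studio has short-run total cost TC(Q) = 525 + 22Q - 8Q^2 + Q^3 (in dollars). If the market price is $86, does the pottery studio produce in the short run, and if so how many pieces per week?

Produce at Q = 8

Strip out fixed cost: VC = 22Q - 8Q^2 + Q^3. Then AVC = 22 - 8Q + Q^2 and MC = 22 - 16Q + 3Q^2.
The AVC parabola has its vertex at Q = 8/2 = 4, where AVC = 22 - 8·4 + 4^2 = $6.
P = $86 exceeds min AVC = $6, so the firm stays open.
Set P = MC: 86 = 22 - 16Q + 3Q^2 → -64 - 16Q + 3Q^2 = 0. The roots are Q = -8/3 and Q = 8; the profit-maximizing output is on the rising part of MC, so Q* = 8.
Check: AVC at Q = 8 is $22 ≤ P, so revenue covers variable cost.
Profit = P·Q − TC = 86·8 − 701 = -$13, a loss, but smaller than the $525 fixed cost the firm would lose by shutting down.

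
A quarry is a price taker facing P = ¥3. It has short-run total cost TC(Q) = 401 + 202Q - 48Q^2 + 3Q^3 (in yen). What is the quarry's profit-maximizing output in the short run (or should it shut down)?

From TC, MC = TC'(Q) = 202 - 96Q + 9Q^2 and AVC = VC/Q = 202 - 48Q + 3Q^2.
AVC hits its minimum where MC = AVC, at Q = 8, giving min AVC = 202 - 48·8 + 3·8^2 = ¥10.
P = ¥3 lies below min AVC = ¥10; no output level covers variable cost.
Best response: produce nothing and absorb the ¥401 fixed cost.

Shut down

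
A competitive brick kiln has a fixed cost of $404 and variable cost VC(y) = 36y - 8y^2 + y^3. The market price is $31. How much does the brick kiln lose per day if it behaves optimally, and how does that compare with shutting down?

AVC = 36 - 8y + y^2; min AVC = $20 at y = 4. Since P = $31 ≥ min AVC, the firm produces.
MC = 36 - 16y + 3y^2. Setting P = MC and taking the root on the rising branch gives y* = 5.
TR = 31·5 = 155. TC = 404 + 105 = 509. Profit = 155 − 509 = -$354.
By producing, the firm covers all variable cost plus $50 of fixed cost; shutting down would lose the full $404.

Profit = -$354 at y = 5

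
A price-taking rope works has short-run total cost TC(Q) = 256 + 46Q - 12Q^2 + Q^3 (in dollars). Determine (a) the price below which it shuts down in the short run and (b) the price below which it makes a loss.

AVC = 46 - 12Q + Q^2; minimized at Q = 6, giving min AVC = $10. That is the shutdown price.
ATC = 256/Q + 46 - 12Q + Q^2. Setting dATC/dQ = −256/Q^2 − 12 + 2Q = 0 gives Q = 8 (since 2·8^3 − 12·8^2 = 256).
min ATC = 256/8 + 46 − 12·8 + 8^2 = $46. That is the break-even price.
Between these two prices the firm operates at a loss; above $46 it earns a profit.

Shutdown price = $10; break-even price = $46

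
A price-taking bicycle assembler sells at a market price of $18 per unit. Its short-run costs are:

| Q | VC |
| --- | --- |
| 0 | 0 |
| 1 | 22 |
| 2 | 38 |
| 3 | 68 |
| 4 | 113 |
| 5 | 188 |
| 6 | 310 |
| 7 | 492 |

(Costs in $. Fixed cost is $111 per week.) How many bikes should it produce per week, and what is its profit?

Compute π = P·Q − TC at each output: Q=0: -111; Q=1: -115; Q=2: -113; Q=3: -125; Q=4: -152; Q=5: -209; Q=6: -313; Q=7: -477.
Profit is highest at Q = 0. Equivalently, the lowest AVC in the table is 38/2 ≈ $19 at Q = 2, and P = $18 falls below it — price never covers variable cost, so the firm shuts down and loses only its fixed cost.

Q = 0 (shut down); profit = -$111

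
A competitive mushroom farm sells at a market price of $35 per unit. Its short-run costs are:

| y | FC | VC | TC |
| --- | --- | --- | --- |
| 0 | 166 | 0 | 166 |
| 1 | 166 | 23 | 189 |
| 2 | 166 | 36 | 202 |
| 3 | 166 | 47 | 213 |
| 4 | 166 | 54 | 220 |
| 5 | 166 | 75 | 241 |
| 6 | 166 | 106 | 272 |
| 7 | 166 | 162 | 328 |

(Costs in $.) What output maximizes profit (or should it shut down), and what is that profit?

y = 6; profit = -$62

Compute π = P·y − TC at each output: y=0: -166; y=1: -154; y=2: -132; y=3: -108; y=4: -80; y=5: -66; y=6: -62; y=7: -83.
Profit is maximized at y = 6. AVC there is 106/6 = $17.67 ≤ P, so producing beats shutting down (which would give -$166).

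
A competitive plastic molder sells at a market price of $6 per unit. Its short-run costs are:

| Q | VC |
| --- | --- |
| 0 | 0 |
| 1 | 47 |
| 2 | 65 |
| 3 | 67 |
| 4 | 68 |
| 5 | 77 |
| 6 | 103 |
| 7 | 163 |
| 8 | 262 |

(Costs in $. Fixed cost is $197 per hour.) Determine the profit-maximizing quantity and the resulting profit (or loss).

Profit at each row (π = 6Q − TC): Q=0: -197; Q=1: -238; Q=2: -250; Q=3: -246; Q=4: -241; Q=5: -244; Q=6: -264; Q=7: -318; Q=8: -411.
Profit is highest at Q = 0. Equivalently, the lowest AVC in the table is 77/5 ≈ $15.40 at Q = 5, and P = $6 falls below it — price never covers variable cost, so the firm shuts down and loses only its fixed cost.

Q = 0 (shut down); profit = -$197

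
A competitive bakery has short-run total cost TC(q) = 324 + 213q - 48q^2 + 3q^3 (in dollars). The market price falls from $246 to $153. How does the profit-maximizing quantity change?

MC = 213 - 96q + 9q^2; the shutdown threshold is min AVC = $21 (at q = 8).
At P = $246 ≥ min AVC, set P = MC on the rising branch: q = 11.
At P = $153 ≥ min AVC, set P = MC: q = 10. The firm stays open but cuts output.

Output falls from 11 to 10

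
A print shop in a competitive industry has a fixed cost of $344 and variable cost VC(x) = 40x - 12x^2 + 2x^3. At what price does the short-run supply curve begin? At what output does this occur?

$22 per unit, at x = 3

Short-run supply begins at min AVC. From VC = 40x - 12x^2 + 2x^3, AVC = 40 - 12x + 2x^2.
dAVC/dx = -12 + 4x = 0 gives x = 3. min AVC = 40 - 12·3 + 2·3^2 = 22.
The firm shuts down for any P below $22.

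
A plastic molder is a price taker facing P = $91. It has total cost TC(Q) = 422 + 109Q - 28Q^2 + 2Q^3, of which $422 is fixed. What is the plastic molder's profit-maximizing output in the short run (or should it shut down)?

Produce at Q = 9

From TC, MC = TC'(Q) = 109 - 56Q + 6Q^2 and AVC = VC/Q = 109 - 28Q + 2Q^2.
The AVC parabola has its vertex at Q = 28/4 = 7, where AVC = 109 - 28·7 + 2·7^2 = $11.
P = $91 exceeds min AVC = $11, so the firm stays open.
Solving P = MC: 18 - 56Q + 6Q^2 = 0 ⇒ Q = 1/3 or 9. On the upward-sloping branch, Q* = 9.
Check: AVC at Q = 9 is $19 ≤ P, so revenue covers variable cost.
Profit = P·Q − TC = 91·9 − 593 = $226.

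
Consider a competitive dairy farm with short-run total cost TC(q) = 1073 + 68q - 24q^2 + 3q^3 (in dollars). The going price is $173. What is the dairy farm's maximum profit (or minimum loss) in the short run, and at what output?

AVC = 68 - 24q + 3q^2; min AVC = $20 at q = 4. Since P = $173 ≥ min AVC, the firm produces.
MC = 68 - 48q + 9q^2. Setting P = MC and taking the root on the rising branch gives q* = 7.
TR = 173·7 = 1211. TC = 1073 + 329 = 1402. Profit = 1211 − 1402 = -$191.
Shutting down would mean losing the fixed cost of $1073, so operating at a loss of $191 is better by $882.

Profit = -$191 at q = 7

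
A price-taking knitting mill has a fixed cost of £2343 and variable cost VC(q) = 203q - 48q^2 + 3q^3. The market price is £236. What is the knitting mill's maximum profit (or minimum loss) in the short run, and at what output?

AVC = 203 - 48q + 3q^2 has its minimum £11 at q = 8; price £236 clears that bar, so the firm operates.
MC = 203 - 96q + 9q^2. Setting P = MC and taking the root on the rising branch gives q* = 11.
TR = 236·11 = 2596. TC = 2343 + 418 = 2761. Profit = 2596 − 2761 = -£165.
Shutting down would mean losing the fixed cost of £2343, so operating at a loss of £165 is better by £2178.

Profit = -£165 at q = 11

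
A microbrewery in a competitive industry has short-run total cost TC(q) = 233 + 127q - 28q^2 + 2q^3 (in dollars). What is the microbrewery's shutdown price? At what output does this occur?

$29 per unit, at q = 7

The shutdown price is the minimum of AVC. VC = 127q - 28q^2 + 2q^3, so AVC = 127 - 28q + 2q^2.
At the minimum of AVC, MC = AVC. MC = 127 - 56q + 6q^2; setting MC = AVC gives 4q^2 - 28q = 0, so q = 7. min AVC = 29.
For P < $29 the firm produces nothing.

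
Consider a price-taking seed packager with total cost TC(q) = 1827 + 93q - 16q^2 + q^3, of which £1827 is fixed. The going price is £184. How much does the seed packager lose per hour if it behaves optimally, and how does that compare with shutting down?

Profit = -£137 at q = 13

AVC = 93 - 16q + q^2; min AVC = £29 at q = 8. Since P = £184 ≥ min AVC, the firm produces.
With MC = 93 - 32q + 3q^2, P = MC on the upward-sloping part at q* = 13.
TR = 184·13 = 2392. TC = 1827 + 702 = 2529. Profit = 2392 − 2529 = -£137.
That loss of £137 beats the £1827 the firm would lose by shutting down; producing recovers £1690 of fixed cost.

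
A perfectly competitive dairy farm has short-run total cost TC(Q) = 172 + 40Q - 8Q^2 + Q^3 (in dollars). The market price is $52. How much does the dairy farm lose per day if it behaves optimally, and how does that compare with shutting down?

Profit = -$28 at Q = 6

AVC = 40 - 8Q + Q^2 has its minimum $24 at Q = 4; price $52 clears that bar, so the firm operates.
With MC = 40 - 16Q + 3Q^2, P = MC on the upward-sloping part at Q* = 6.
TR = 52·6 = 312. TC = 172 + 168 = 340. Profit = 312 − 340 = -$28.
Shutting down would mean losing the fixed cost of $172, so operating at a loss of $28 is better by $144.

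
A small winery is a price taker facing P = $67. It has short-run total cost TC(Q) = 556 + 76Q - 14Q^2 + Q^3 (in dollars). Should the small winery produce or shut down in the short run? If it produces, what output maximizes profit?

Strip out fixed cost: VC = 76Q - 14Q^2 + Q^3. Then AVC = 76 - 14Q + Q^2 and MC = 76 - 28Q + 3Q^2.
AVC hits its minimum where MC = AVC, at Q = 7, giving min AVC = 76 - 14·7 + 7^2 = $27.
Since P = $67 ≥ min AVC = $27, price covers variable cost and the firm should produce.
P = MC gives 9 - 28Q + 3Q^2 = 0, with roots 1/3 and 9. Take the larger (rising MC): Q* = 9.
Check: AVC at Q = 9 is $31 ≤ P, so revenue covers variable cost.
Profit = P·Q − TC = 67·9 − 835 = -$232, a loss, but smaller than the $556 fixed cost the firm would lose by shutting down.

Produce at Q = 9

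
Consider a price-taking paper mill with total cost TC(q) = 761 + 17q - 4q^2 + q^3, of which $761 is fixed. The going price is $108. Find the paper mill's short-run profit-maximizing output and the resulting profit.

AVC = 17 - 4q + q^2 has its minimum $13 at q = 2; price $108 clears that bar, so the firm operates.
MC = 17 - 8q + 3q^2. Setting P = MC and taking the root on the rising branch gives q* = 7.
TR = 108·7 = 756. TC = 761 + 266 = 1027. Profit = 756 − 1027 = -$271.
That loss of $271 beats the $761 the firm would lose by shutting down; producing recovers $490 of fixed cost.

Profit = -$271 at q = 7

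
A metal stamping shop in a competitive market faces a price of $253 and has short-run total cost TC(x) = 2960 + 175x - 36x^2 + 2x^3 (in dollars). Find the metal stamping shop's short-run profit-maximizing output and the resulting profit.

AVC = 175 - 36x + 2x^2 has its minimum $13 at x = 9; price $253 clears that bar, so the firm operates.
With MC = 175 - 72x + 6x^2, P = MC on the upward-sloping part at x* = 13.
TR = 253·13 = 3289. TC = 2960 + 585 = 3545. Profit = 3289 − 3545 = -$256.
By producing, the firm covers all variable cost plus $2704 of fixed cost; shutting down would lose the full $2960.

Profit = -$256 at x = 13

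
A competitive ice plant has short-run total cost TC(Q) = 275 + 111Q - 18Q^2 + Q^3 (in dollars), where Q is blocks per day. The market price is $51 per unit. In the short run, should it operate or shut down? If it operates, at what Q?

Strip out fixed cost: VC = 111Q - 18Q^2 + Q^3. Then AVC = 111 - 18Q + Q^2 and MC = 111 - 36Q + 3Q^2.
AVC is minimized where dAVC/dQ = -18 + 2Q = 0, at Q = 9; min AVC = 111 - 18·9 + 9^2 = $30.
P = $51 exceeds min AVC = $30, so the firm stays open.
Solving P = MC: 60 - 36Q + 3Q^2 = 0 ⇒ Q = 2 or 10. On the upward-sloping branch, Q* = 10.
Check: AVC at Q = 10 is $31 ≤ P, so revenue covers variable cost.
Profit = P·Q − TC = 51·10 − 585 = -$75, a loss, but smaller than the $275 fixed cost the firm would lose by shutting down.

Produce at Q = 10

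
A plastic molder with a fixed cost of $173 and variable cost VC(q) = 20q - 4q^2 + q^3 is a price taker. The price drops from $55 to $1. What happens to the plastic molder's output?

Output falls from 5 to 0 (the firm shuts down)

MC = 20 - 8q + 3q^2; the shutdown threshold is min AVC = $16 (at q = 2).
With P = $55 above the shutdown price, P = MC gives q = 5.
At P = $1 < min AVC = $16, price no longer covers variable cost at any output, so the firm shuts down: q = 0.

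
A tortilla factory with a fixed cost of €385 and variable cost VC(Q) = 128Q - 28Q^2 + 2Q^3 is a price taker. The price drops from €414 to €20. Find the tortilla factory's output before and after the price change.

AVC = 128 - 28Q + 2Q^2, minimized at Q = 7 where min AVC = €30. MC = 128 - 56Q + 6Q^2.
At P = €414 ≥ min AVC, set P = MC on the rising branch: Q = 13.
At P = €20 < min AVC = €30, price no longer covers variable cost at any output, so the firm shuts down: Q = 0.

Output falls from 13 to 0 (the firm shuts down)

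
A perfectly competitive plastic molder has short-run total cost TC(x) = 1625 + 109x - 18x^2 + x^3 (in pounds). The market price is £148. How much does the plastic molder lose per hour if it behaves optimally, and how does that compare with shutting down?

Profit = -£273 at x = 13

AVC = 109 - 18x + x^2 has its minimum £28 at x = 9; price £148 clears that bar, so the firm operates.
With MC = 109 - 36x + 3x^2, P = MC on the upward-sloping part at x* = 13.
TR = 148·13 = 1924. TC = 1625 + 572 = 2197. Profit = 1924 − 2197 = -£273.
Shutting down would mean losing the fixed cost of £1625, so operating at a loss of £273 is better by £1352.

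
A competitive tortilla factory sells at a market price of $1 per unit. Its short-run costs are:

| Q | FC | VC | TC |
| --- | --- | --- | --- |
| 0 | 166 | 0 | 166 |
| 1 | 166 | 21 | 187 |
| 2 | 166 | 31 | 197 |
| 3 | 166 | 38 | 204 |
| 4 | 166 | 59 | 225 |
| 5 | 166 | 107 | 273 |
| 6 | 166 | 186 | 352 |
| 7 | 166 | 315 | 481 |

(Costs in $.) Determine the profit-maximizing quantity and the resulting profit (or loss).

Q = 0 (shut down); profit = -$166

Profit at each row (π = 1Q − TC): Q=0: -166; Q=1: -186; Q=2: -195; Q=3: -201; Q=4: -221; Q=5: -268; Q=6: -346; Q=7: -474.
Profit is highest at Q = 0. Equivalently, the lowest AVC in the table is 38/3 ≈ $12.67 at Q = 3, and P = $1 falls below it — price never covers variable cost, so the firm shuts down and loses only its fixed cost.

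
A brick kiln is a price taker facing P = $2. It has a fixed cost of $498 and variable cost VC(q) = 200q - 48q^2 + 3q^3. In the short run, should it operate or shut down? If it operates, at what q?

Shut down

Strip out fixed cost: VC = 200q - 48q^2 + 3q^3. Then AVC = 200 - 48q + 3q^2 and MC = 200 - 96q + 9q^2.
The AVC parabola has its vertex at q = 48/6 = 8, where AVC = 200 - 48·8 + 3·8^2 = $8.
With P < min AVC ($2 < $8), every unit sold adds to the loss.
Best response: produce nothing and absorb the $498 fixed cost.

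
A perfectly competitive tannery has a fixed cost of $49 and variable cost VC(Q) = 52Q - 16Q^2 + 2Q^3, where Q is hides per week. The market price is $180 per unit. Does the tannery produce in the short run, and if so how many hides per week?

Produce at Q = 8

Strip out fixed cost: VC = 52Q - 16Q^2 + 2Q^3. Then AVC = 52 - 16Q + 2Q^2 and MC = 52 - 32Q + 6Q^2.
AVC is minimized where dAVC/dQ = -16 + 4Q = 0, at Q = 4; min AVC = 52 - 16·4 + 2·4^2 = $20.
P = $180 exceeds min AVC = $20, so the firm stays open.
Solving P = MC: -128 - 32Q + 6Q^2 = 0 ⇒ Q = -8/3 or 8. On the upward-sloping branch, Q* = 8.
Check: AVC at Q = 8 is $52 ≤ P, so revenue covers variable cost.
Profit = P·Q − TC = 180·8 − 465 = $975.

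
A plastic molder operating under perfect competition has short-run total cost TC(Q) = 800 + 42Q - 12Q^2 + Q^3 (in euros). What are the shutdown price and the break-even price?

Shutdown price = min AVC. AVC = 42 - 12Q + Q^2, with vertex at Q = 6 and minimum €6.
ATC = 800/Q + 42 - 12Q + Q^2. Setting dATC/dQ = −800/Q^2 − 12 + 2Q = 0 gives Q = 10 (since 2·10^3 − 12·10^2 = 800).
min ATC = 800/10 + 42 − 12·10 + 10^2 = €102. That is the break-even price.
Between these two prices the firm operates at a loss; above €102 it earns a profit.

Shutdown price = €6; break-even price = €102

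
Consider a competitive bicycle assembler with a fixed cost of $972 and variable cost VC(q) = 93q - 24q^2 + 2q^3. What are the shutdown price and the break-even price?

Shutdown price = $21; break-even price = $147

AVC = 93 - 24q + 2q^2; minimized at q = 6, giving min AVC = $21. That is the shutdown price.
ATC = 972/q + 93 - 24q + 2q^2. Setting dATC/dq = −972/q^2 − 24 + 4q = 0 gives q = 9 (since 4·9^3 − 24·9^2 = 972).
min ATC = 972/9 + 93 − 24·9 + 2·9^2 = $147. That is the break-even price.
Between these two prices the firm operates at a loss; above $147 it earns a profit.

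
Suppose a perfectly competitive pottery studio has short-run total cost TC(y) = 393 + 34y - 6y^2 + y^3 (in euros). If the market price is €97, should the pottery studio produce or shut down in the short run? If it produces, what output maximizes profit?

Strip out fixed cost: VC = 34y - 6y^2 + y^3. Then AVC = 34 - 6y + y^2 and MC = 34 - 12y + 3y^2.
AVC hits its minimum where MC = AVC, at y = 3, giving min AVC = 34 - 6·3 + 3^2 = €25.
P = €97 exceeds min AVC = €25, so the firm stays open.
Set P = MC: 97 = 34 - 12y + 3y^2 → -63 - 12y + 3y^2 = 0. The roots are y = -3 and y = 7; the profit-maximizing output is on the rising part of MC, so y* = 7.
Check: AVC at y = 7 is €41 ≤ P, so revenue covers variable cost.
Profit = P·y − TC = 97·7 − 680 = -€1, a loss, but smaller than the €393 fixed cost the firm would lose by shutting down.

Produce at y = 7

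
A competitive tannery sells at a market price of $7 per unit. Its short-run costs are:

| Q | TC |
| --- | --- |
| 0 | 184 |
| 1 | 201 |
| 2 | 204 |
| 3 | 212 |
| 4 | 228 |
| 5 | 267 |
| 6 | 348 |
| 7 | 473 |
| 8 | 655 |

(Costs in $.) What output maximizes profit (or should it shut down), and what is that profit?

Compute π = P·Q − TC at each output: Q=0: -184; Q=1: -194; Q=2: -190; Q=3: -191; Q=4: -200; Q=5: -232; Q=6: -306; Q=7: -424; Q=8: -599.
Profit is highest at Q = 0. Equivalently, the lowest AVC in the table is 28/3 ≈ $9.33 at Q = 3, and P = $7 falls below it — price never covers variable cost, so the firm shuts down and loses only its fixed cost.

Q = 0 (shut down); profit = -$184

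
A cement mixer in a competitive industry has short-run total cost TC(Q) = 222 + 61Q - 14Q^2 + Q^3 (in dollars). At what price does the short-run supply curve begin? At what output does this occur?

$12 per unit, at Q = 7

The firm shuts down when price falls below the minimum of average variable cost. AVC = VC/Q = 61 - 14Q + Q^2.
dAVC/dQ = -14 + 2Q = 0 gives Q = 7. min AVC = 61 - 14·7 + 7^2 = 12.
The firm shuts down for any P below $12.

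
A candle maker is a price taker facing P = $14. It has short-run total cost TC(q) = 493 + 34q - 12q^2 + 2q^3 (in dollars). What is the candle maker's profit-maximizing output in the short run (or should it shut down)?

Shut down

From TC, MC = TC'(q) = 34 - 24q + 6q^2 and AVC = VC/q = 34 - 12q + 2q^2.
AVC hits its minimum where MC = AVC, at q = 3, giving min AVC = 34 - 12·3 + 2·3^2 = $16.
Since P = $14 < min AVC = $16, price fails to cover variable cost at any output.
Best response: produce nothing and absorb the $493 fixed cost.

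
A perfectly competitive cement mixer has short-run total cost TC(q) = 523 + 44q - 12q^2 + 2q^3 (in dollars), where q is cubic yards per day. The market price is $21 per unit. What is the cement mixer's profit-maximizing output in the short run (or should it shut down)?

Variable cost is VC = 44q - 12q^2 + 2q^3, so AVC = VC/q = 44 - 12q + 2q^2 and MC = dTC/dq = 44 - 24q + 6q^2.
AVC hits its minimum where MC = AVC, at q = 3, giving min AVC = 44 - 12·3 + 2·3^2 = $26.
Since P = $21 < min AVC = $26, price fails to cover variable cost at any output.
The firm minimizes its loss by shutting down and losing only its fixed cost of $523.

Shut down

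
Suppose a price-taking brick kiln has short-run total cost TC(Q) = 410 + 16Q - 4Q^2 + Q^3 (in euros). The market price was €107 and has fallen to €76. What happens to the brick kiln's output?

AVC = 16 - 4Q + Q^2, minimized at Q = 2 where min AVC = €12. MC = 16 - 8Q + 3Q^2.
At P = €107 ≥ min AVC, set P = MC on the rising branch: Q = 7.
At P = €76 ≥ min AVC, set P = MC: Q = 6. The firm stays open but cuts output.

Output falls from 7 to 6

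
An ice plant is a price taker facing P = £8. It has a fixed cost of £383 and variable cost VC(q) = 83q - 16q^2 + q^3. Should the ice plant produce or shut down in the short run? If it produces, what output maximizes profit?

Strip out fixed cost: VC = 83q - 16q^2 + q^3. Then AVC = 83 - 16q + q^2 and MC = 83 - 32q + 3q^2.
AVC is minimized where dAVC/dq = -16 + 2q = 0, at q = 8; min AVC = 83 - 16·8 + 8^2 = £19.
With P < min AVC (£8 < £19), every unit sold adds to the loss.
Best response: produce nothing and absorb the £383 fixed cost.

Shut down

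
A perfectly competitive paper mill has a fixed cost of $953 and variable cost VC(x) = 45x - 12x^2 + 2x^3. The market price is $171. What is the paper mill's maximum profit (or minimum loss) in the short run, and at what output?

AVC = 45 - 12x + 2x^2; min AVC = $27 at x = 3. Since P = $171 ≥ min AVC, the firm produces.
MC = 45 - 24x + 6x^2. Setting P = MC and taking the root on the rising branch gives x* = 7.
TR = 171·7 = 1197. TC = 953 + 413 = 1366. Profit = 1197 − 1366 = -$169.
By producing, the firm covers all variable cost plus $784 of fixed cost; shutting down would lose the full $953.

Profit = -$169 at x = 7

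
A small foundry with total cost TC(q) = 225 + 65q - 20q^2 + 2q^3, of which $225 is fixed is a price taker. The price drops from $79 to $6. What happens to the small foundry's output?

MC = 65 - 40q + 6q^2; the shutdown threshold is min AVC = $15 (at q = 5).
With P = $79 above the shutdown price, P = MC gives q = 7.
At P = $6 < min AVC = $15, price no longer covers variable cost at any output, so the firm shuts down: q = 0.

Output falls from 7 to 0 (the firm shuts down)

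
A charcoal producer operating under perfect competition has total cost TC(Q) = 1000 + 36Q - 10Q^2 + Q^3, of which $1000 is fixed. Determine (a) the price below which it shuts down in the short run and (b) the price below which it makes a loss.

Shutdown price = $11; break-even price = $136

Shutdown price = min AVC. AVC = 36 - 10Q + Q^2, with vertex at Q = 5 and minimum $11.
ATC = 1000/Q + 36 - 10Q + Q^2. Setting dATC/dQ = −1000/Q^2 − 10 + 2Q = 0 gives Q = 10 (since 2·10^3 − 10·10^2 = 1000).
min ATC = 1000/10 + 36 − 10·10 + 10^2 = $136. That is the break-even price.
Between these two prices the firm operates at a loss; above $136 it earns a profit.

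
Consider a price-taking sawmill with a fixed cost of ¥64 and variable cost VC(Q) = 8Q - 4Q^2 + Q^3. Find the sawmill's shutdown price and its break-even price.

AVC = 8 - 4Q + Q^2; minimized at Q = 2, giving min AVC = ¥4. That is the shutdown price.
ATC = 64/Q + 8 - 4Q + Q^2. Setting dATC/dQ = −64/Q^2 − 4 + 2Q = 0 gives Q = 4 (since 2·4^3 − 4·4^2 = 64).
min ATC = 64/4 + 8 − 4·4 + 4^2 = ¥24. That is the break-even price.
For ¥4 ≤ P < ¥24 the firm produces at a loss; below ¥4 it shuts down.

Shutdown price = ¥4; break-even price = ¥24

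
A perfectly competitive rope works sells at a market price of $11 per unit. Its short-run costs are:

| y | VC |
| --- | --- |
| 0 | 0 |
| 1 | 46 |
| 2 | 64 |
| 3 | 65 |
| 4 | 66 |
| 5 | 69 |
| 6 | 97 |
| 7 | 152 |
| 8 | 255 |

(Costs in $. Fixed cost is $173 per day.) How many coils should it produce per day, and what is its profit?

y = 0 (shut down); profit = -$173

Tabulate TR − TC: y=0: -173; y=1: -208; y=2: -215; y=3: -205; y=4: -195; y=5: -187; y=6: -204; y=7: -248; y=8: -340.
Profit is highest at y = 0. Equivalently, the lowest AVC in the table is 69/5 ≈ $13.80 at y = 5, and P = $11 falls below it — price never covers variable cost, so the firm shuts down and loses only its fixed cost.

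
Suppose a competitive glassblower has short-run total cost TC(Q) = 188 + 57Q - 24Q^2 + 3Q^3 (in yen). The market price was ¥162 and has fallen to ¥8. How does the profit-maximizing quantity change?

MC = 57 - 48Q + 9Q^2; the shutdown threshold is min AVC = ¥9 (at Q = 4).
With P = ¥162 above the shutdown price, P = MC gives Q = 7.
At P = ¥8 < min AVC = ¥9, price no longer covers variable cost at any output, so the firm shuts down: Q = 0.

Output falls from 7 to 0 (the firm shuts down)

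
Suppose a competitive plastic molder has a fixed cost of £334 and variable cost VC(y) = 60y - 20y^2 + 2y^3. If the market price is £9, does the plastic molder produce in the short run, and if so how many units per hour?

Variable cost is VC = 60y - 20y^2 + 2y^3, so AVC = VC/y = 60 - 20y + 2y^2 and MC = dTC/dy = 60 - 40y + 6y^2.
AVC hits its minimum where MC = AVC, at y = 5, giving min AVC = 60 - 20·5 + 2·5^2 = £10.
With P < min AVC (£9 < £10), every unit sold adds to the loss.
The firm minimizes its loss by shutting down and losing only its fixed cost of £334.

Shut down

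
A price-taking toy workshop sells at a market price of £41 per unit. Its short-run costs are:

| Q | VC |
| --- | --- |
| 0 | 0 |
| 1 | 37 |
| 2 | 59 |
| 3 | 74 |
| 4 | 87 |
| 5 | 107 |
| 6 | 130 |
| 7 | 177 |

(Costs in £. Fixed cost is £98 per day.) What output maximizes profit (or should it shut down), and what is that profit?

Tabulate TR − TC: Q=0: -98; Q=1: -94; Q=2: -75; Q=3: -49; Q=4: -21; Q=5: 0; Q=6: 18; Q=7: 12.
Profit is maximized at Q = 6. AVC there is 130/6 = £21.67 ≤ P, so producing beats shutting down (which would give -£98).

Q = 6; profit = £18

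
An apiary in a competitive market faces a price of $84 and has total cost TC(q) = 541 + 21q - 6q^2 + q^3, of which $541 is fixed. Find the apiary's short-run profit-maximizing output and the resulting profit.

Profit = -$149 at q = 7

AVC = 21 - 6q + q^2; min AVC = $12 at q = 3. Since P = $84 ≥ min AVC, the firm produces.
With MC = 21 - 12q + 3q^2, P = MC on the upward-sloping part at q* = 7.
TR = 84·7 = 588. TC = 541 + 196 = 737. Profit = 588 − 737 = -$149.
By producing, the firm covers all variable cost plus $392 of fixed cost; shutting down would lose the full $541.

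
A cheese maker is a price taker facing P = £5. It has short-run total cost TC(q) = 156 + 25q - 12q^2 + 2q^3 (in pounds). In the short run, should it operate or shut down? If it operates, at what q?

Strip out fixed cost: VC = 25q - 12q^2 + 2q^3. Then AVC = 25 - 12q + 2q^2 and MC = 25 - 24q + 6q^2.
The AVC parabola has its vertex at q = 12/4 = 3, where AVC = 25 - 12·3 + 2·3^2 = £7.
With P < min AVC (£5 < £7), every unit sold adds to the loss.
The firm minimizes its loss by shutting down and losing only its fixed cost of £156.

Shut down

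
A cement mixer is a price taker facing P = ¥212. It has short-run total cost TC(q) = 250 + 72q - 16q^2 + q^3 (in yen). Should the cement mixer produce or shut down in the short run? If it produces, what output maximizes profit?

Produce at q = 14

From TC, MC = TC'(q) = 72 - 32q + 3q^2 and AVC = VC/q = 72 - 16q + q^2.
AVC hits its minimum where MC = AVC, at q = 8, giving min AVC = 72 - 16·8 + 8^2 = ¥8.
Since P = ¥212 ≥ min AVC = ¥8, price covers variable cost and the firm should produce.
P = MC gives -140 - 32q + 3q^2 = 0, with roots -10/3 and 14. Take the larger (rising MC): q* = 14.
Check: AVC at q = 14 is ¥44 ≤ P, so revenue covers variable cost.
Profit = P·q − TC = 212·14 − 866 = ¥2102.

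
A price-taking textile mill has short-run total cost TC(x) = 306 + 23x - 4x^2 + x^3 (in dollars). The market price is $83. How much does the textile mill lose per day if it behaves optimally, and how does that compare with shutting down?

Profit = -$18 at x = 6

AVC = 23 - 4x + x^2; min AVC = $19 at x = 2. Since P = $83 ≥ min AVC, the firm produces.
With MC = 23 - 8x + 3x^2, P = MC on the upward-sloping part at x* = 6.
TR = 83·6 = 498. TC = 306 + 210 = 516. Profit = 498 − 516 = -$18.
By producing, the firm covers all variable cost plus $288 of fixed cost; shutting down would lose the full $306.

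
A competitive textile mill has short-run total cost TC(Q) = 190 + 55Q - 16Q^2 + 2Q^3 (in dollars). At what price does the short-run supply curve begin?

$23 per unit

Short-run supply begins at min AVC. From VC = 55Q - 16Q^2 + 2Q^3, AVC = 55 - 16Q + 2Q^2.
dAVC/dQ = -16 + 4Q = 0 gives Q = 4. min AVC = 55 - 16·4 + 2·4^2 = 23.
For P < $23 the firm produces nothing.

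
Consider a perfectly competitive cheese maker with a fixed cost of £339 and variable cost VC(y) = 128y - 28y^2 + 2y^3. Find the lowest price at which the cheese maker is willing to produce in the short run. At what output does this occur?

The shutdown price is the minimum of AVC. VC = 128y - 28y^2 + 2y^3, so AVC = 128 - 28y + 2y^2.
dAVC/dy = -28 + 4y = 0 gives y = 7. min AVC = 128 - 28·7 + 2·7^2 = 30.
The firm shuts down for any P below £30.

£30 per unit, at y = 7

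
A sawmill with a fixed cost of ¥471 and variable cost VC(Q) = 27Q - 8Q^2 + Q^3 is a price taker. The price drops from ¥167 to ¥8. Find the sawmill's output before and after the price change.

Output falls from 10 to 0 (the firm shuts down)

MC = 27 - 16Q + 3Q^2; the shutdown threshold is min AVC = ¥11 (at Q = 4).
With P = ¥167 above the shutdown price, P = MC gives Q = 10.
At P = ¥8 < min AVC = ¥11, price no longer covers variable cost at any output, so the firm shuts down: Q = 0.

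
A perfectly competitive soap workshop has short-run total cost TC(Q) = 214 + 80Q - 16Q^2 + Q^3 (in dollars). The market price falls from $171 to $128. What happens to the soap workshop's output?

Output falls from 13 to 12

MC = 80 - 32Q + 3Q^2; the shutdown threshold is min AVC = $16 (at Q = 8).
With P = $171 above the shutdown price, P = MC gives Q = 13.
At P = $128 ≥ min AVC, set P = MC: Q = 12. The firm stays open but cuts output.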